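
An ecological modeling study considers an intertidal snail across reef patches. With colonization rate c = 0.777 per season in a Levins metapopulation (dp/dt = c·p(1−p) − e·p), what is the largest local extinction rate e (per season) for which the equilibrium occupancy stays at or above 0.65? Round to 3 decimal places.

1 − e/c ≥ 0.65 ⇒ e ≤ c(1 − 0.65) = 0.777 × 0.3500.
e_max = 0.2719.

0.272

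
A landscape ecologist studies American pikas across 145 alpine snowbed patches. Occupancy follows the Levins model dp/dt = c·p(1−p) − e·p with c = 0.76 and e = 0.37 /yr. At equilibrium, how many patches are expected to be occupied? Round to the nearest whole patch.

p* = 1 − e/c = 1 − 0.37/0.76 = 0.5132.
Expected occupied patches = N × p* = 145 × 0.5132 = 74.41 ≈ 74.

74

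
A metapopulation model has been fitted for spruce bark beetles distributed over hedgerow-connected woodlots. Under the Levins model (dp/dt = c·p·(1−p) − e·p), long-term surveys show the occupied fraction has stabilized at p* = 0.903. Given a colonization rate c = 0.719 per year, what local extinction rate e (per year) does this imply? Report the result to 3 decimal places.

0.070

At equilibrium c(1−p*) = e.
e = 0.719 × (1 − 0.903) = 0.719 × 0.0970 = 0.0697.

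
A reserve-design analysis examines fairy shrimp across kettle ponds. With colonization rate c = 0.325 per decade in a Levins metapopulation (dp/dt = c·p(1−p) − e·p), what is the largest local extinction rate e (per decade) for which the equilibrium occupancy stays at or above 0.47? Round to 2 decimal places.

0.17

1 − e/c ≥ 0.47 ⇒ e ≤ c(1 − 0.47) = 0.325 × 0.5300.
e_max = 0.1723.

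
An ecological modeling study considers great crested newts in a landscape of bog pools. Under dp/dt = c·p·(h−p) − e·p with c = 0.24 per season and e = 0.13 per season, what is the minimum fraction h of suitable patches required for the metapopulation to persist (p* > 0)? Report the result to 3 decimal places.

p* = h − e/c is positive only when h > e/c.
h_min = e/c = 0.13/0.24 = 0.5417.

0.542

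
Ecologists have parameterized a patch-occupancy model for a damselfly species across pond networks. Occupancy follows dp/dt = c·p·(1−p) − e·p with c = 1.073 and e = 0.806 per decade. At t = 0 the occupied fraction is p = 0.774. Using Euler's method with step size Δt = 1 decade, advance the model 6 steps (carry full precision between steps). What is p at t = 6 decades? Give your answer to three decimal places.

Update rule: p ← p + [c·p·(1−p) − e·p]·Δt with Δt = 1.
step 1: Δp = -0.43615, p = 0.33785
step 2: Δp = -0.03227, p = 0.30558
step 3: Δp = -0.01861, p = 0.28697
step 4: Δp = -0.01174, p = 0.27523
step 5: Δp = -0.00780, p = 0.26744
step 6: Δp = -0.00534, p = 0.26210

0.262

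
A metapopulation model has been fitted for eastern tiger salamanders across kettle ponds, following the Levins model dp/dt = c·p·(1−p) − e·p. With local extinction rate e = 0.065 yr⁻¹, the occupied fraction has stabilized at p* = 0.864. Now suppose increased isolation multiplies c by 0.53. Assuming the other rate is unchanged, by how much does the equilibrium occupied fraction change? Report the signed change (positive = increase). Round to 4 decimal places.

Balance c(1−p*) = e gives c = e/(1 − 0.86400) = 0.065/0.13600 = 0.47794.
New p* = 1 − e/c = 1 − 0.06500/0.25331 = 0.74340.
Δp* = 0.74340 − 0.86400 = -0.12060.

-0.1206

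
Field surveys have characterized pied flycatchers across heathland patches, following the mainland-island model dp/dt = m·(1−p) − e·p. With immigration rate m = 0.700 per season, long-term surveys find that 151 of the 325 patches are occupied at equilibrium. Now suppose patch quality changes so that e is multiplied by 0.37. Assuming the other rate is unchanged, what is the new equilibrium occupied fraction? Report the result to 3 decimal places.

Observed p* = 151/325 = 0.46462.
Balance m(1−p*) = e·p* gives e = m(1−p*)/p* = 0.700×0.53538/0.46462 = 0.80661.
New p* = m/(m+e) = 0.70000/(0.70000+0.29845) = 0.70109.

0.701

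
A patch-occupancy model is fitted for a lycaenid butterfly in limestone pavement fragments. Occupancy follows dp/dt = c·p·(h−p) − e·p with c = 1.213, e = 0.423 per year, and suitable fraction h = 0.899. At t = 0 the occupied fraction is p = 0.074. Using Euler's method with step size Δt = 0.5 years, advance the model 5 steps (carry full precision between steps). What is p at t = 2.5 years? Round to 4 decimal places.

0.2318

Update rule: p ← p + [c·p·(h−p) − e·p]·Δt with Δt = 0.5.
  1  |  dp/dt·Δt = +0.021376  |  p_1 = 0.095376
  2  |  dp/dt·Δt = +0.026314  |  p_2 = 0.121690
  3  |  dp/dt·Δt = +0.031632  |  p_3 = 0.153322
  4  |  dp/dt·Δt = +0.036913  |  p_4 = 0.190235
  5  |  dp/dt·Δt = +0.041541  |  p_5 = 0.231775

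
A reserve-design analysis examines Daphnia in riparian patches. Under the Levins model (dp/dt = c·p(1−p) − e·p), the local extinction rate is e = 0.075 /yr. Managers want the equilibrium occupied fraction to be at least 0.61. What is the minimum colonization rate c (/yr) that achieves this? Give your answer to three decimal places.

0.192

p* = 1 − e/c ≥ 0.61 requires e/c ≤ 0.3900, i.e. c ≥ e/0.3900.
c_min = 0.075/0.3900 = 0.1923.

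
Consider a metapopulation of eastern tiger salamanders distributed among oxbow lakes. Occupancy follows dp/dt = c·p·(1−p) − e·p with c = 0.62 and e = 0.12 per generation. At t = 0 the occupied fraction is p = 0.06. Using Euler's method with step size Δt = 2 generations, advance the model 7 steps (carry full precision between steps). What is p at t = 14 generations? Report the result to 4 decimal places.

0.8064

Update rule: p ← p + [c·p·(1−p) − e·p]·Δt with Δt = 2.
step 1: Δp = +0.05554, p = 0.11554
step 2: Δp = +0.09898, p = 0.21452
step 3: Δp = +0.15746, p = 0.37198
step 4: Δp = +0.20040, p = 0.57238
step 5: Δp = +0.16613, p = 0.73851
step 6: Δp = +0.06222, p = 0.80073
step 7: Δp = +0.00568, p = 0.80641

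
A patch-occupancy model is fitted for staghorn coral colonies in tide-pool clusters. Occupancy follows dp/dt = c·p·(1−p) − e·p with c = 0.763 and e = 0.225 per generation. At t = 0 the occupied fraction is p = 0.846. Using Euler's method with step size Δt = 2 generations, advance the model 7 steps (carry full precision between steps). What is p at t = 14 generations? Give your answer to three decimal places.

Update rule: p ← p + [c·p·(1−p) − e·p]·Δt with Δt = 2.
step 1: Δp = -0.18189, p = 0.66411
step 2: Δp = +0.04155, p = 0.70566
step 3: Δp = -0.00059, p = 0.70507
step 4: Δp = +0.00005, p = 0.70511
step 5: Δp = -0.00000, p = 0.70511
step 6: Δp = +0.00000, p = 0.70511
step 7: Δp = -0.00000, p = 0.70511

0.705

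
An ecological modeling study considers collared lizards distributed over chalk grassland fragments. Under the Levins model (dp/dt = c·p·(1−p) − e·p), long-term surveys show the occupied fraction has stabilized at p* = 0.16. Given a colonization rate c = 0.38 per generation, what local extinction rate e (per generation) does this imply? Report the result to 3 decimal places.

At equilibrium c(1−p*) = e.
e = 0.38 × (1 − 0.16) = 0.38 × 0.8400 = 0.3192.

0.319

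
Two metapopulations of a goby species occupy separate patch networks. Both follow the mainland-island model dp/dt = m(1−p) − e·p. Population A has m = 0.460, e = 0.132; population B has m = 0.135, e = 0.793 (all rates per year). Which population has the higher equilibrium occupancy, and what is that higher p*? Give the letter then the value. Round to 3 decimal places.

A, 0.777

A: p*_A = m/(m+e) = 0.460/0.5920 = 0.7770.
B: p*_B = 0.135/0.9280 = 0.1455.
A is higher at 0.7770.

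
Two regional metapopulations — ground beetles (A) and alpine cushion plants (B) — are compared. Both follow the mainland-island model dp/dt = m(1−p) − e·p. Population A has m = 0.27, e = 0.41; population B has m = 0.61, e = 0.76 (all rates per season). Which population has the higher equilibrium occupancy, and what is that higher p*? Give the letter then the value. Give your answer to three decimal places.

B, 0.445

A: p*_A = m/(m+e) = 0.27/0.6800 = 0.3971.
B: p*_B = 0.61/1.3700 = 0.4453.
B is higher at 0.4453.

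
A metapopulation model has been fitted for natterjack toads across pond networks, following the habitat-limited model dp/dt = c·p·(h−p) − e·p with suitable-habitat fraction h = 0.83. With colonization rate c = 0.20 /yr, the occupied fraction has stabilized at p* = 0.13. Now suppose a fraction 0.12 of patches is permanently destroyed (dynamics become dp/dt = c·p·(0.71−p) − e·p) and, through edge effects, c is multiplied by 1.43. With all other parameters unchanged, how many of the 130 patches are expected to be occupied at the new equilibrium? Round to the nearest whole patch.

29

Balance c(h−p*) = e gives e = 0.20×(0.83 − 0.13000) = 0.14000.
New p* = 0.71 − e/c = 0.71 − 0.14000/0.28600 = 0.22049.
Expected occupied = 130 × 0.22049 = 28.66 ≈ 29.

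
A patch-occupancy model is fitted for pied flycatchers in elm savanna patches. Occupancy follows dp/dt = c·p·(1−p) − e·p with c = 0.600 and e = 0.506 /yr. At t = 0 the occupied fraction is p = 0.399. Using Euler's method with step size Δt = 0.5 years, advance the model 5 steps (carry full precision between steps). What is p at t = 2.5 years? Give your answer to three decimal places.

Update rule: p ← p + [c·p·(1−p) − e·p]·Δt with Δt = 0.5.
p: 0.39900 → 0.36999  (Δp = -0.02901)
p: 0.36999 → 0.34631  (Δp = -0.02368)
p: 0.34631 → 0.32661  (Δp = -0.01970)
p: 0.32661 → 0.30996  (Δp = -0.01665)
p: 0.30996 → 0.29570  (Δp = -0.01425)

0.296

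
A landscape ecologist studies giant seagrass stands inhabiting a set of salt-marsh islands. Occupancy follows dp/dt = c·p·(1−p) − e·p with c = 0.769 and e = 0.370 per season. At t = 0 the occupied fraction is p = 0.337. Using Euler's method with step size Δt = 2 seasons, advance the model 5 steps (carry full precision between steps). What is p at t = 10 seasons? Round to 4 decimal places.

0.5185

Update rule: p ← p + [c·p·(1−p) − e·p]·Δt with Δt = 2.
step 1: Δp = +0.09426, p = 0.43126
step 2: Δp = +0.05810, p = 0.48936
step 3: Δp = +0.02220, p = 0.51156
step 4: Δp = +0.00574, p = 0.51730
step 5: Δp = +0.00124, p = 0.51854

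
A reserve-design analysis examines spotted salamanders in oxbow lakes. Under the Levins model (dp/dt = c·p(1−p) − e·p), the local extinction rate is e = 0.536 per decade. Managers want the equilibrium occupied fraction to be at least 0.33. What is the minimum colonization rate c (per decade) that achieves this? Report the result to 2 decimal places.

0.80

p* = 1 − e/c ≥ 0.33 requires e/c ≤ 0.6700, i.e. c ≥ e/0.6700.
c_min = 0.536/0.6700 = 0.8000.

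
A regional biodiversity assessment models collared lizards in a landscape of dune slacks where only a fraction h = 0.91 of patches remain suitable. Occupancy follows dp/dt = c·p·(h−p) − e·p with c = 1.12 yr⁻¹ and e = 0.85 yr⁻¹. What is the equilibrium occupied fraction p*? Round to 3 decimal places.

0.151

Setting dp/dt = 0 and dividing by p* gives c·(h−p*) = e.
So p* = h − e/c = 0.91 − 0.85/1.12 = 0.91 − 0.7589 = 0.1511.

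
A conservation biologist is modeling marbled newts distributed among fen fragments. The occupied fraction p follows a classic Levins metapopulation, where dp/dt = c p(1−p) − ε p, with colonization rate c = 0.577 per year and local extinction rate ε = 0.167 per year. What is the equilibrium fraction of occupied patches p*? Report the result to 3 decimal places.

0.711

At equilibrium, colonization balances extinction: c·p*·(1−p*) = ε·p*.
So p* = 1 − ε/c = 1 − 0.167/0.577 = 1 − 0.2894 = 0.7106.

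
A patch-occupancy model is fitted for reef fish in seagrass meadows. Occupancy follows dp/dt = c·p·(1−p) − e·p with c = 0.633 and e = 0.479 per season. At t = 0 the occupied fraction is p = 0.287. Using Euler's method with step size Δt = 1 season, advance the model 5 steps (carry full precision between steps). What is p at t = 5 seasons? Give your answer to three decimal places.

Update rule: p ← p + [c·p·(1−p) − e·p]·Δt with Δt = 1.
t = 1: p = 0.28700 + (-0.00794) = 0.27906
t = 2: p = 0.27906 + (-0.00632) = 0.27274
t = 3: p = 0.27274 + (-0.00508) = 0.26765
t = 4: p = 0.26765 + (-0.00413) = 0.26353
t = 5: p = 0.26353 + (-0.00338) = 0.26015

0.260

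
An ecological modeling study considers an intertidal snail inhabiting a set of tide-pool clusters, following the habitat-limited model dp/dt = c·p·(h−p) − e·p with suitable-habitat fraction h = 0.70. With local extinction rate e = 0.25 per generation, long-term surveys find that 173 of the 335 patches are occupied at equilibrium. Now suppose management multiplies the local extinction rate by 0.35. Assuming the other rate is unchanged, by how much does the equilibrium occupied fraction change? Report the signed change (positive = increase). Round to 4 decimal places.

0.1193

Observed p* = 173/335 = 0.51642.
Balance c(h−p*) = e gives c = e/(0.7 − 0.51642) = 0.25/0.18358 = 1.36180.
New p* = 0.7 − e/c = 0.7 − 0.08750/1.36180 = 0.63575.
Δp* = 0.63575 − 0.51642 = +0.11933.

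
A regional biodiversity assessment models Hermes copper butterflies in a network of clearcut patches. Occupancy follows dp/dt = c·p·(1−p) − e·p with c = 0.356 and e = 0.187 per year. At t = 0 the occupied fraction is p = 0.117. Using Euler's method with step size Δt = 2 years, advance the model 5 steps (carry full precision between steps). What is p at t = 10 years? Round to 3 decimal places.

0.299

Update rule: p ← p + [c·p·(1−p) − e·p]·Δt with Δt = 2.
p: 0.11700 → 0.14680  (Δp = +0.02980)
p: 0.14680 → 0.18107  (Δp = +0.03427)
p: 0.18107 → 0.21893  (Δp = +0.03786)
p: 0.21893 → 0.25880  (Δp = +0.03987)
p: 0.25880 → 0.29859  (Δp = +0.03979)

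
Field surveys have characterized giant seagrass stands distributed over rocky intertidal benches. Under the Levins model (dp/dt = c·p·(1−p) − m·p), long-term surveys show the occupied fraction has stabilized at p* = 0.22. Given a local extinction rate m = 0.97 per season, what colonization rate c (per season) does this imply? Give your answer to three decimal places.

At equilibrium c(1−p*) = m, so c = m/(1−p*).
c = 0.97/(1 − 0.22) = 0.97/0.7800 = 1.2436.

1.244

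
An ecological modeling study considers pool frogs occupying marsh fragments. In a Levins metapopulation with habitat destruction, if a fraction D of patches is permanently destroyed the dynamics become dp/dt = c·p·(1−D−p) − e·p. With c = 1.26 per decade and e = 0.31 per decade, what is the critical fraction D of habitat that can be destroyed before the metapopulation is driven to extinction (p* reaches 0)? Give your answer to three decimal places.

0.754

The nontrivial equilibrium is p* = (1−D) − e/c; extinction occurs when this hits zero.
So D_crit = 1 − e/c = 1 − 0.31/1.26 = 1 − 0.2460 = 0.7540.
This equals the undisturbed p*, a classic result of Lande's extension.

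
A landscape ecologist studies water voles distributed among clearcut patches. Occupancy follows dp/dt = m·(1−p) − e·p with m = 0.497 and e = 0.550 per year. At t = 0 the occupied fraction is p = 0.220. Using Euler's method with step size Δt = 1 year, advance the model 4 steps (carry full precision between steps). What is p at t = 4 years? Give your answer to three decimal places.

Update rule: p ← p + [m·(1−p) − e·p]·Δt with Δt = 1.
step 1: Δp = +0.26666, p = 0.48666
step 2: Δp = -0.01253, p = 0.47413
step 3: Δp = +0.00059, p = 0.47472
step 4: Δp = -0.00003, p = 0.47469

0.475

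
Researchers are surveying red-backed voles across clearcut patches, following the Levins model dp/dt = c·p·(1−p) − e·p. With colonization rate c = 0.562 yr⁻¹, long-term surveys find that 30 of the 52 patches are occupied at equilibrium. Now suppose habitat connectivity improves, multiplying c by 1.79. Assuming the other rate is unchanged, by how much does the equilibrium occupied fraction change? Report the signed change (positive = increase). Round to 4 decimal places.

0.1867

Observed p* = 30/52 = 0.57692.
Balance c(1−p*) = e gives e = 0.562×(1 − 0.57692) = 0.23777.
New p* = 1 − e/c = 1 − 0.23777/1.00598 = 0.76364.
Δp* = 0.76364 − 0.57692 = +0.18672.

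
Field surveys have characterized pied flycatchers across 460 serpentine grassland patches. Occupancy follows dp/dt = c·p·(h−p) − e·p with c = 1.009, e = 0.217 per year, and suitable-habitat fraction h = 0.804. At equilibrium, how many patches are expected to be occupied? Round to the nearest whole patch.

271

p* = h − e/c = 0.804 − 0.2151 = 0.5889.
Expected occupied patches = N × p* = 460 × 0.5889 = 270.91 ≈ 271.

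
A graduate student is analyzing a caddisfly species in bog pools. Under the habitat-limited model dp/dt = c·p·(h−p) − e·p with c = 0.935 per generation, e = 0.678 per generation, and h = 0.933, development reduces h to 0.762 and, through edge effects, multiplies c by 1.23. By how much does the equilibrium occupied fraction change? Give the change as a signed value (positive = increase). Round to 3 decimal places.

-0.035

Before: p* = h − e/c = 0.933 − 0.678/0.935 = 0.933 − 0.7251 = 0.2079.
After: c = 1.15005, e = 0.678, h = 0.762; p* = 0.762 − 0.678/1.15005 = 0.1725.
Δp* = 0.1725 − 0.2079 = -0.0354.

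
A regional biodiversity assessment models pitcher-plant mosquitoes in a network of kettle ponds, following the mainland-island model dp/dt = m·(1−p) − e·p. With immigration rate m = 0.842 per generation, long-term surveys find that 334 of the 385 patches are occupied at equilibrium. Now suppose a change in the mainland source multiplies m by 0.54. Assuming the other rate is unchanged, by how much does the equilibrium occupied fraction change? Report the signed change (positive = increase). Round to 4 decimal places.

Observed p* = 334/385 = 0.86753.
Balance m(1−p*) = e·p* gives e = m(1−p*)/p* = 0.842×0.13247/0.86753 = 0.12857.
New p* = m/(m+e) = 0.45468/(0.45468+0.12857) = 0.77956.
Δp* = 0.77956 − 0.86753 = -0.08797.

-0.0880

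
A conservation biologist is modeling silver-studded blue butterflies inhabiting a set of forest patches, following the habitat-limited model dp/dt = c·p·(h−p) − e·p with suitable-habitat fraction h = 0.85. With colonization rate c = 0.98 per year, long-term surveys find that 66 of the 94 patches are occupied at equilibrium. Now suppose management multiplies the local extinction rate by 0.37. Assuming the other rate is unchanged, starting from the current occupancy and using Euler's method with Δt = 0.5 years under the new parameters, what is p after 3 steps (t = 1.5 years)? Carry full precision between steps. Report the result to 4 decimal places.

Observed p* = 66/94 = 0.70213.
Balance c(h−p*) = e gives e = 0.98×(0.85 − 0.70213) = 0.14491.
Starting from p₀ = 0.70213; update p ← p + (dp/dt)·Δt with the new parameters.
step 1: Δp = +0.03205, p = 0.73418
step 2: Δp = +0.02198, p = 0.75616
step 3: Δp = +0.01450, p = 0.77066

0.7707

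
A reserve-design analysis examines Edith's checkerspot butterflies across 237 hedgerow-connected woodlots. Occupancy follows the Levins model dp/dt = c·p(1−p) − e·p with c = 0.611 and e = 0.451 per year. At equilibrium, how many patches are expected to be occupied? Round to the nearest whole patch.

p* = 1 − e/c = 1 − 0.451/0.611 = 0.2619.
Expected occupied patches = N × p* = 237 × 0.2619 = 62.06 ≈ 62.

62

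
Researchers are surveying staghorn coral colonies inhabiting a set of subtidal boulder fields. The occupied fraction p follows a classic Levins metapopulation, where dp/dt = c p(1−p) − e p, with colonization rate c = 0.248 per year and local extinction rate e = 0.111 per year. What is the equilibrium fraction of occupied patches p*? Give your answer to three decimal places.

Setting dp/dt = 0 and dividing through by p* gives c·(1−p*) = e.
So p* = 1 − e/c = 1 − 0.111/0.248 = 1 − 0.4476 = 0.5524.

0.552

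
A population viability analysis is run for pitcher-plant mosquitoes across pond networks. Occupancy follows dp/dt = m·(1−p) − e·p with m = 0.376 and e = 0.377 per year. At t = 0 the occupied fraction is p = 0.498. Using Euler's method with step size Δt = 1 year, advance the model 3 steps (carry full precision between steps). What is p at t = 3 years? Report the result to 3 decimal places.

0.499

Update rule: p ← p + [m·(1−p) − e·p]·Δt with Δt = 1.
p: 0.49800 → 0.49901  (Δp = +0.00101)
p: 0.49901 → 0.49925  (Δp = +0.00025)
p: 0.49925 → 0.49932  (Δp = +0.00006)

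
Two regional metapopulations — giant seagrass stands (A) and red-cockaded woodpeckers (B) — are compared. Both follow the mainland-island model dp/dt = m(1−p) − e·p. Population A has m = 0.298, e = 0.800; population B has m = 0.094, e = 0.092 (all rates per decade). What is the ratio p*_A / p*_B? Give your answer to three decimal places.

0.537

A: p*_A = m/(m+e) = 0.298/1.0980 = 0.2714.
B: p*_B = 0.094/0.1860 = 0.5054.
p*_A / p*_B = 0.2714/0.5054 = 0.5370.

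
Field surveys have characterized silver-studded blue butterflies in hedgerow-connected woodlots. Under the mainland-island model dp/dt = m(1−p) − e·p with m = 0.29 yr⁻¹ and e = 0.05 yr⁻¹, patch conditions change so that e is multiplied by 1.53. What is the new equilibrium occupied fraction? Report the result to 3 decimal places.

Before: p* = 0.29/(0.29+0.05) = 0.8529.
After: m = 0.29, e = 0.0765; p* = 0.29/0.3665 = 0.7913.

0.791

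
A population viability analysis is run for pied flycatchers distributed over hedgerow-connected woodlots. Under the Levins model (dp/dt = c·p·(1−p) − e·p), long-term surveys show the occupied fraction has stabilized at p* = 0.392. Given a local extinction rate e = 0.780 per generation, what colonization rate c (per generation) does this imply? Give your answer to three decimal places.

1.283

At equilibrium c(1−p*) = e, so c = e/(1−p*).
c = 0.780/(1 − 0.392) = 0.780/0.6080 = 1.2829.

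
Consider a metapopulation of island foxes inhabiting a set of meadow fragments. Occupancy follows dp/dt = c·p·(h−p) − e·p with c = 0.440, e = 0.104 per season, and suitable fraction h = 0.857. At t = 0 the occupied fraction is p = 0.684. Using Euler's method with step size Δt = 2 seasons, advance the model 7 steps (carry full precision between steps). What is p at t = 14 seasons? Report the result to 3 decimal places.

0.621

Update rule: p ← p + [c·p·(h−p) − e·p]·Δt with Δt = 2.
p: 0.68400 → 0.64586  (Δp = -0.03814)
p: 0.64586 → 0.63152  (Δp = -0.01434)
p: 0.63152 → 0.62547  (Δp = -0.00605)
p: 0.62547 → 0.62281  (Δp = -0.00266)
p: 0.62281 → 0.62162  (Δp = -0.00119)
p: 0.62162 → 0.62108  (Δp = -0.00054)
p: 0.62108 → 0.62084  (Δp = -0.00024)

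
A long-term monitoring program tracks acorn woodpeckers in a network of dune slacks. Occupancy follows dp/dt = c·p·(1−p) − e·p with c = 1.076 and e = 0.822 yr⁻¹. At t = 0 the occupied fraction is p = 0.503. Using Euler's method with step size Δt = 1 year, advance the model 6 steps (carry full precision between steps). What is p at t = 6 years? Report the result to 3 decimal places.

0.254

Update rule: p ← p + [c·p·(1−p) − e·p]·Δt with Δt = 1.
  1  |  dp/dt·Δt = -0.144476  |  p_1 = 0.358524
  2  |  dp/dt·Δt = -0.047244  |  p_2 = 0.311281
  3  |  dp/dt·Δt = -0.025194  |  p_3 = 0.286086
  4  |  dp/dt·Δt = -0.015400  |  p_4 = 0.270687
  5  |  dp/dt·Δt = -0.010085  |  p_5 = 0.260601
  6  |  dp/dt·Δt = -0.006882  |  p_6 = 0.253719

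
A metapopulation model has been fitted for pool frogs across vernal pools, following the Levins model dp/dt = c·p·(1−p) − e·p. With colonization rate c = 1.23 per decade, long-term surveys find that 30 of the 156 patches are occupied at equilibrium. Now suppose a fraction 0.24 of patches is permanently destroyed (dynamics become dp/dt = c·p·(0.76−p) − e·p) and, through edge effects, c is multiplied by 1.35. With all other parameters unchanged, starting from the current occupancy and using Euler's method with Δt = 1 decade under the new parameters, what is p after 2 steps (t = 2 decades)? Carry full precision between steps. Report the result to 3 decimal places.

Observed p* = 30/156 = 0.19231.
Balance c(1−p*) = e gives e = 1.23×(1 − 0.19231) = 0.99346.
Starting from p₀ = 0.19231; update p ← p + (dp/dt)·Δt with the new parameters.
t = 1: p = 0.19231 + (-0.00977) = 0.18254
t = 2: p = 0.18254 + (-0.00631) = 0.17622

0.176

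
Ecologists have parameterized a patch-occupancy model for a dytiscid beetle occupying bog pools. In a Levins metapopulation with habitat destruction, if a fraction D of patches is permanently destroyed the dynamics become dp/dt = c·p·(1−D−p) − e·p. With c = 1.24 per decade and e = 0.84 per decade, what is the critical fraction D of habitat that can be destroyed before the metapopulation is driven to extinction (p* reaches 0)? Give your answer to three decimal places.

0.323

The nontrivial equilibrium is p* = (1−D) − e/c; extinction occurs when this hits zero.
So D_crit = 1 − e/c = 1 − 0.84/1.24 = 1 − 0.6774 = 0.3226.
Note this equals the original equilibrium occupancy — the Levins extinction-debt result.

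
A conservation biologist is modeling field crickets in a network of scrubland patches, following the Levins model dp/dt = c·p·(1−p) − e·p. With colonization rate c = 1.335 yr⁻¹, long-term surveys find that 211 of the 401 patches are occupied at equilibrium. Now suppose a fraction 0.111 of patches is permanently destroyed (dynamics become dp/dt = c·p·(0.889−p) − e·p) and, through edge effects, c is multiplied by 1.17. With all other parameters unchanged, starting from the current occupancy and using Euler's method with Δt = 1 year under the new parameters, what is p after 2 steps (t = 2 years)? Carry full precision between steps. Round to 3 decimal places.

Observed p* = 211/401 = 0.52618.
Balance c(1−p*) = e gives e = 1.335×(1 − 0.52618) = 0.63254.
Starting from p₀ = 0.52618; update p ← p + (dp/dt)·Δt with the new parameters.
t = 1: p = 0.52618 + (-0.03465) = 0.49154
t = 2: p = 0.49154 + (-0.00577) = 0.48577

0.486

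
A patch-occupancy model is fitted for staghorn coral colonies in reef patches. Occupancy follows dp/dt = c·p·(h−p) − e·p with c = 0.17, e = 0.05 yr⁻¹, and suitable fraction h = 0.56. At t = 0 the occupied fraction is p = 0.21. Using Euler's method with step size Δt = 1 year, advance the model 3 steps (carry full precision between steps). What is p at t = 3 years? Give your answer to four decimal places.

0.2158

Update rule: p ← p + [c·p·(h−p) − e·p]·Δt with Δt = 1.
step 1: Δp = +0.00200, p = 0.21199
step 2: Δp = +0.00194, p = 0.21394
step 3: Δp = +0.00189, p = 0.21583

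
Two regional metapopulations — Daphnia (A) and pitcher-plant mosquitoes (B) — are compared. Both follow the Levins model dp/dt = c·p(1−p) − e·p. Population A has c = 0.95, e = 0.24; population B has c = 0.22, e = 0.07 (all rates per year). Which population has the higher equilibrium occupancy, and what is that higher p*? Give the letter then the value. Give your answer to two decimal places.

A, 0.75

A: p*_A = 1 − 0.24/0.95 = 0.7474.
B: p*_B = 1 − 0.07/0.22 = 0.6818.
A is higher at 0.7474.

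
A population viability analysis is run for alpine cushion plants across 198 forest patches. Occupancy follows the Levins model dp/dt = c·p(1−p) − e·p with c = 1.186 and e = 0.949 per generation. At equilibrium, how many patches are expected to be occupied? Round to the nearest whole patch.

40

p* = 1 − e/c = 1 − 0.949/1.186 = 0.1998.
Expected occupied patches = N × p* = 198 × 0.1998 = 39.57 ≈ 40.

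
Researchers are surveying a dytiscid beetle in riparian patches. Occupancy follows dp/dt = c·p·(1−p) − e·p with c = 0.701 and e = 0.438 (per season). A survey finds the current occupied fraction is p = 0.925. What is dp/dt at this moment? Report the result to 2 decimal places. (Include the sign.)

-0.36

Colonization term: c·p·(1−p) = 0.701×0.925×0.0750 = 0.04863.
Extinction term: e·p = 0.40515.
dp/dt = 0.04863 − 0.40515 = -0.35652.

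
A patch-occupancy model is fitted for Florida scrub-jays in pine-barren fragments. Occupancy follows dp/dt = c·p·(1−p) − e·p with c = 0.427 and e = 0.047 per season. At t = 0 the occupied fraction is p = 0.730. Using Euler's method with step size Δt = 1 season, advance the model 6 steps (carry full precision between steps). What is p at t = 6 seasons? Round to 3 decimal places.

0.878

Update rule: p ← p + [c·p·(1−p) − e·p]·Δt with Δt = 1.
p: 0.73000 → 0.77985  (Δp = +0.04985)
p: 0.77985 → 0.81651  (Δp = +0.03666)
p: 0.81651 → 0.84211  (Δp = +0.02560)
p: 0.84211 → 0.85930  (Δp = +0.01720)
p: 0.85930 → 0.87054  (Δp = +0.01124)
p: 0.87054 → 0.87775  (Δp = +0.00721)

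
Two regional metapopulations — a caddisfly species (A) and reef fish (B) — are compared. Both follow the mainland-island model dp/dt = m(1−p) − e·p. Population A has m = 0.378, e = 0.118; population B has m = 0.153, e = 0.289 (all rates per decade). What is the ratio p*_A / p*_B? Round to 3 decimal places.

2.202

A: p*_A = m/(m+e) = 0.378/0.4960 = 0.7621.
B: p*_B = 0.153/0.4420 = 0.3462.
p*_A / p*_B = 0.7621/0.3462 = 2.2016.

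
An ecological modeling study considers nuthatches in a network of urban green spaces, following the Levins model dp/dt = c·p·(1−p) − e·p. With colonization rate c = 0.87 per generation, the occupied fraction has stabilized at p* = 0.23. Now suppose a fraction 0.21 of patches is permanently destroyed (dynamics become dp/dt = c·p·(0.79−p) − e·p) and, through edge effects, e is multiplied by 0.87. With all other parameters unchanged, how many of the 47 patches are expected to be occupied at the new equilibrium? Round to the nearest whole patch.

6

Balance c(1−p*) = e gives e = 0.87×(1 − 0.23000) = 0.66990.
New p* = 0.79 − e/c = 0.79 − 0.58281/0.87000 = 0.12010.
Expected occupied = 47 × 0.12010 = 5.64 ≈ 6.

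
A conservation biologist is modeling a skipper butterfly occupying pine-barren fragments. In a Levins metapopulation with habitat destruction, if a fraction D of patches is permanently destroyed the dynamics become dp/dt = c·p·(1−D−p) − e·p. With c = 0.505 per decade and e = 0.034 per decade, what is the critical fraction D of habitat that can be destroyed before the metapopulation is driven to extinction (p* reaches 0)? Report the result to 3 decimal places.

The nontrivial equilibrium is p* = (1−D) − e/c; extinction occurs when this hits zero.
So D_crit = 1 − e/c = 1 − 0.034/0.505 = 1 − 0.0673 = 0.9327.
This equals the undisturbed p*, a classic result of Lande's extension.

0.933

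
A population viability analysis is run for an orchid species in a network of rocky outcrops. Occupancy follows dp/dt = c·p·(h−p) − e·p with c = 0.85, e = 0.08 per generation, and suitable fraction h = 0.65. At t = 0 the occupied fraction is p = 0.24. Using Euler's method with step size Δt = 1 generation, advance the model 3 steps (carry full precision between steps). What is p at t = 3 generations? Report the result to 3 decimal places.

Update rule: p ← p + [c·p·(h−p) − e·p]·Δt with Δt = 1.
p: 0.24000 → 0.30444  (Δp = +0.06444)
p: 0.30444 → 0.36951  (Δp = +0.06507)
p: 0.36951 → 0.42804  (Δp = +0.05854)

0.428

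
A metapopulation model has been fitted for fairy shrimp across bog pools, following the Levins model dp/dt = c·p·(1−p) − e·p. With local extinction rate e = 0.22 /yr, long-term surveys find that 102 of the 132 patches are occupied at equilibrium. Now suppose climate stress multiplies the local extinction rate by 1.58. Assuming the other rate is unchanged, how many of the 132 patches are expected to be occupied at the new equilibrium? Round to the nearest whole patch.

Observed p* = 102/132 = 0.77273.
Balance c(1−p*) = e gives c = e/(1 − 0.77273) = 0.22/0.22727 = 0.96801.
New p* = 1 − e/c = 1 − 0.34760/0.96801 = 0.64091.
Expected occupied = 132 × 0.64091 = 84.60 ≈ 85.

85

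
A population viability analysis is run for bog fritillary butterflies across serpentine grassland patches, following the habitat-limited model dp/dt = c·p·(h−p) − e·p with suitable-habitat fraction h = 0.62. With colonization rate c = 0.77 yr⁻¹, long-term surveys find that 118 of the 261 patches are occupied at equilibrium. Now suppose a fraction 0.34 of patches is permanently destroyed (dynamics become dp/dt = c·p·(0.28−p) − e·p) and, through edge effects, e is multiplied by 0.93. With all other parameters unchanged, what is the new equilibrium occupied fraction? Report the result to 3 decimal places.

Observed p* = 118/261 = 0.45211.
Balance c(h−p*) = e gives e = 0.77×(0.62 − 0.45211) = 0.12928.
New p* = 0.28 − e/c = 0.28 − 0.12023/0.77000 = 0.12386.

0.124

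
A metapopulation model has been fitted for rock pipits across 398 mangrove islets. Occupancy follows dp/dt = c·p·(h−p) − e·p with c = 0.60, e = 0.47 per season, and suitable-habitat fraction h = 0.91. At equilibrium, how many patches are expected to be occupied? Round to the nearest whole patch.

50

p* = h − e/c = 0.91 − 0.7833 = 0.1267.
Expected occupied patches = N × p* = 398 × 0.1267 = 50.41 ≈ 50.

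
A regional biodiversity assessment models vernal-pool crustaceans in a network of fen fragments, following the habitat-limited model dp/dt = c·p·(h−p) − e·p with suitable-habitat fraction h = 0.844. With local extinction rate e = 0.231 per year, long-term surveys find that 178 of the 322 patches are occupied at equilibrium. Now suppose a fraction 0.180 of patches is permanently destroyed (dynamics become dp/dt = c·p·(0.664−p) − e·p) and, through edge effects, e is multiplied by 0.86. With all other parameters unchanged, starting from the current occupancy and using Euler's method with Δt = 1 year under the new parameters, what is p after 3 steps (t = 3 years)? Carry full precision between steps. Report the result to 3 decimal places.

Observed p* = 178/322 = 0.55280.
Balance c(h−p*) = e gives c = e/(0.844 − 0.55280) = 0.231/0.29120 = 0.79326.
Starting from p₀ = 0.55280; update p ← p + (dp/dt)·Δt with the new parameters.
p: 0.55280 → 0.49174  (Δp = -0.06105)
p: 0.49174 → 0.46125  (Δp = -0.03050)
p: 0.46125 → 0.44380  (Δp = -0.01745)

0.444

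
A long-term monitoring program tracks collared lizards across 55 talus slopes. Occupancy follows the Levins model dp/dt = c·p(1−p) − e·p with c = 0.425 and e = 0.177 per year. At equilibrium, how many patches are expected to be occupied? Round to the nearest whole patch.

p* = 1 − e/c = 1 − 0.177/0.425 = 0.5835.
Expected occupied patches = N × p* = 55 × 0.5835 = 32.09 ≈ 32.

32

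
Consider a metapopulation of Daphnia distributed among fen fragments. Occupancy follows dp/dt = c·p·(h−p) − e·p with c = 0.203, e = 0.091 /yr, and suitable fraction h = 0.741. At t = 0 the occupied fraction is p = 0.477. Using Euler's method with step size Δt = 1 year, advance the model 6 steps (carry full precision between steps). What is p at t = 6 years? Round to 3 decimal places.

Update rule: p ← p + [c·p·(h−p) − e·p]·Δt with Δt = 1.
  1  |  dp/dt·Δt = -0.017844  |  p_1 = 0.459156
  2  |  dp/dt·Δt = -0.015513  |  p_2 = 0.443643
  3  |  dp/dt·Δt = -0.013592  |  p_3 = 0.430052
  4  |  dp/dt·Δt = -0.011989  |  p_4 = 0.418063
  5  |  dp/dt·Δt = -0.010637  |  p_5 = 0.407426
  6  |  dp/dt·Δt = -0.009487  |  p_6 = 0.397939

0.398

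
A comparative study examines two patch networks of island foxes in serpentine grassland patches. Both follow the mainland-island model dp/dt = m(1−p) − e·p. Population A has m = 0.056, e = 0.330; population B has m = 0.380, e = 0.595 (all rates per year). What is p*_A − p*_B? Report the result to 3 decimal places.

-0.245

A: p*_A = m/(m+e) = 0.056/0.3860 = 0.1451.
B: p*_B = 0.380/0.9750 = 0.3897.
p*_A − p*_B = 0.1451 − 0.3897 = -0.2447.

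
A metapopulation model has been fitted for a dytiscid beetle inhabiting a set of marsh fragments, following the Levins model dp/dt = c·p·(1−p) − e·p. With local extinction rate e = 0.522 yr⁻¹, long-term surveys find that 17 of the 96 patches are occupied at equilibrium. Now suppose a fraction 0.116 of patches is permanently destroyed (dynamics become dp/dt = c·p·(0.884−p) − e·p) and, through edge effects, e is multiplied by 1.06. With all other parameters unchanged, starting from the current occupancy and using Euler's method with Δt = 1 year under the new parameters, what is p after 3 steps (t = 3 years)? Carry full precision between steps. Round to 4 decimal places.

Observed p* = 17/96 = 0.17708.
Balance c(1−p*) = e gives c = e/(1 − 0.17708) = 0.522/0.82292 = 0.63433.
Starting from p₀ = 0.17708; update p ← p + (dp/dt)·Δt with the new parameters.
  1  |  dp/dt·Δt = -0.018576  |  p_1 = 0.158507
  2  |  dp/dt·Δt = -0.014760  |  p_2 = 0.143747
  3  |  dp/dt·Δt = -0.012040  |  p_3 = 0.131707

0.1317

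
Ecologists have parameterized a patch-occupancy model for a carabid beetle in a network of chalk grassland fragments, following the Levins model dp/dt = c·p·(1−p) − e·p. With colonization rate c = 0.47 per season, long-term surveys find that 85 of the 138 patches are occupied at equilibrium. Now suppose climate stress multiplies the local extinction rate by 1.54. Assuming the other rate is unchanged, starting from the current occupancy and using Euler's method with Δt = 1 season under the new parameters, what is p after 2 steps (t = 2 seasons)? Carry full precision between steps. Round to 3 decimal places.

0.517

Observed p* = 85/138 = 0.61594.
Balance c(1−p*) = e gives e = 0.47×(1 − 0.61594) = 0.18051.
Starting from p₀ = 0.61594; update p ← p + (dp/dt)·Δt with the new parameters.
t = 1: p = 0.61594 + (-0.06004) = 0.55590
t = 2: p = 0.55590 + (-0.03850) = 0.51740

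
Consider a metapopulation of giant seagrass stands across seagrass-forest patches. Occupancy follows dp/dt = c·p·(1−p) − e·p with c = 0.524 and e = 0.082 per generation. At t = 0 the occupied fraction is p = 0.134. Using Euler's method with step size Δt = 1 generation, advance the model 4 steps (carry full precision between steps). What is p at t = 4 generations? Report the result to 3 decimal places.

Update rule: p ← p + [c·p·(1−p) − e·p]·Δt with Δt = 1.
  1  |  dp/dt·Δt = +0.049819  |  p_1 = 0.183819
  2  |  dp/dt·Δt = +0.063542  |  p_2 = 0.247361
  3  |  dp/dt·Δt = +0.077271  |  p_3 = 0.324633
  4  |  dp/dt·Δt = +0.088265  |  p_4 = 0.412898

0.413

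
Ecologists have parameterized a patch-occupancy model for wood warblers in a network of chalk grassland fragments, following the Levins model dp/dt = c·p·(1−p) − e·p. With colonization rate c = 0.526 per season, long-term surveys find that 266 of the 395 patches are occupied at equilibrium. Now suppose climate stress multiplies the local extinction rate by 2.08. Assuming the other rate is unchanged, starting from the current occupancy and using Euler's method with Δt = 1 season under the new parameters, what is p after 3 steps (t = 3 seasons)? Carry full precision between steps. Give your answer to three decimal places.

Observed p* = 266/395 = 0.67342.
Balance c(1−p*) = e gives e = 0.526×(1 − 0.67342) = 0.17178.
Starting from p₀ = 0.67342; update p ← p + (dp/dt)·Δt with the new parameters.
t = 1: p = 0.67342 + (-0.12494) = 0.54848
t = 2: p = 0.54848 + (-0.06571) = 0.48277
t = 3: p = 0.48277 + (-0.04115) = 0.44162

0.442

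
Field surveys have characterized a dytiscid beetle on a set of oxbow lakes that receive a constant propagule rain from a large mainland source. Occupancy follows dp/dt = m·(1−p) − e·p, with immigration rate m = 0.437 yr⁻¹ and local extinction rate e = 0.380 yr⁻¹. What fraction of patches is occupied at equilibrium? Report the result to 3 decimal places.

0.535

At equilibrium the propagule rain into empty patches balances local extinction: m(1−p*) = e·p*.
p* = m/(m+e) = 0.437/(0.437+0.380) = 0.437/0.8170 = 0.5349.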